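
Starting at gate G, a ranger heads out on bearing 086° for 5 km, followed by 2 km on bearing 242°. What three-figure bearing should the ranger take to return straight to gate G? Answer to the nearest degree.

Leg 1 (086°, 5 km): east 5 sin 86° = 4.99, north 5 cos 86° = 0.35
Leg 2 (242°, 2 km): east 2 sin 242° = -1.77, north 2 cos 242° = -0.94
Net displacement: 3.22 east, -0.59 north. Direction back to start is (-3.22, 0.59): bearing = atan2(-3.22, 0.59) mod 360° = 280.38° ≈ 280°.

280°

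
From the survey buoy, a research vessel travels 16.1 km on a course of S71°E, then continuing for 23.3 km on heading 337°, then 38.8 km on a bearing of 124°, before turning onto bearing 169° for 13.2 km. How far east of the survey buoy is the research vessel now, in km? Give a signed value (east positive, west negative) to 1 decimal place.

Leg 1 (S71°E, 16.1 km): east 16.1 sin 109° = 15.22, north 16.1 cos 109° = -5.24
Leg 2 (337°, 23.3 km): east 23.3 sin 337° = -9.10, north 23.3 cos 337° = 21.45
Leg 3 (124°, 38.8 km): east 38.8 sin 124° = 32.17, north 38.8 cos 124° = -21.70
Leg 4 (169°, 13.2 km): east 13.2 sin 169° = 2.52, north 13.2 cos 169° = -12.96
Net east component: 40.80 km.

40.8 km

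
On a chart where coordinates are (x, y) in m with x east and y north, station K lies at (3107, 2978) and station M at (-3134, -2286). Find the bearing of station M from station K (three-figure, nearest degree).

230°

Δeast = -3134 − 3107 = -6241.00; Δnorth = -2286 − 2978 = -5264.00.
Bearing = atan2(Δeast, Δnorth) mod 360° = 229.85° ≈ 230°.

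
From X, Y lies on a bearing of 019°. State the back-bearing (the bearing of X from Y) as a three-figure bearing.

199°

Back-bearing = 019° + 180° = 199°.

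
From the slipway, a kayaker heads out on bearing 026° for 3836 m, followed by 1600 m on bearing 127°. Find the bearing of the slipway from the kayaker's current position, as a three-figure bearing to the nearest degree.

Leg 1 (026°, 3836 m): east 3836 sin 26° = 1681.59, north 3836 cos 26° = 3447.77
Leg 2 (127°, 1600 m): east 1600 sin 127° = 1277.82, north 1600 cos 127° = -962.90
Net displacement: 2959.41 east, 2484.87 north. Direction back to start is (-2959.41, -2484.87): bearing = atan2(-2959.41, -2484.87) mod 360° = 229.98° ≈ 230°.

230°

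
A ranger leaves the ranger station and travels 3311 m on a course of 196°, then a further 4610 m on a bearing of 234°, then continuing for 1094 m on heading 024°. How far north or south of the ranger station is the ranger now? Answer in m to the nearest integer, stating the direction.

Leg 1 (196°, 3311 m): east 3311 sin 196° = -912.64, north 3311 cos 196° = -3182.74
Leg 2 (234°, 4610 m): east 4610 sin 234° = -3729.57, north 4610 cos 234° = -2709.69
Leg 3 (024°, 1094 m): east 1094 sin 24° = 444.97, north 1094 cos 24° = 999.42
Net north component: -4893.01 m.

4893 m south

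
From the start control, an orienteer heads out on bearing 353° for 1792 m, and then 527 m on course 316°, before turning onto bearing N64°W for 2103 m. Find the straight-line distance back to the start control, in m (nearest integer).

3951 m

Leg 1 (353°, 1792 m): east 1792 sin 353° = -218.39, north 1792 cos 353° = 1778.64
Leg 2 (316°, 527 m): east 527 sin 316° = -366.08, north 527 cos 316° = 379.09
Leg 3 (N64°W, 2103 m): east 2103 sin 296° = -1890.16, north 2103 cos 296° = 921.89
Net: -2474.64 east, 3079.63 north. Distance = √((-2474.64)² + (3079.63)²) = 3950.690 m.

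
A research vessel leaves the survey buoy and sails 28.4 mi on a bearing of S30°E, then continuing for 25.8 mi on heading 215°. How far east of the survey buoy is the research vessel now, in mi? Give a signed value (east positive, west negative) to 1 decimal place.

Leg 1 (S30°E, 28.4 mi): east 28.4 sin 150° = 14.20, north 28.4 cos 150° = -24.60
Leg 2 (215°, 25.8 mi): east 25.8 sin 215° = -14.80, north 25.8 cos 215° = -21.13
Net east component: -0.60 mi.

-0.6 mi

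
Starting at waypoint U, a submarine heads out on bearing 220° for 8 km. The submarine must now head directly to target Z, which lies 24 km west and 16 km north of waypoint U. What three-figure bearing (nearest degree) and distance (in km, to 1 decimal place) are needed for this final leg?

Leg 1 (220°, 8 km): east 8 sin 220° = -5.14, north 8 cos 220° = -6.13
Current position: (-5.14, -6.13). Target: (-24, 16). Remaining: Δeast = -18.86, Δnorth = 22.13.
Bearing = atan2(-18.86, 22.13) mod 360° = 319.56°; distance = √((-18.86)² + (22.13)²) = 29.074 km.

320°, 29.1 km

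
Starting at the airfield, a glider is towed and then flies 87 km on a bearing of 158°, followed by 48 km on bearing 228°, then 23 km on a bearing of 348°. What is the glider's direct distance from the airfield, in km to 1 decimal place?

90.6 km

Leg 1 (158°, 87 km): east 87 sin 158° = 32.59, north 87 cos 158° = -80.66
Leg 2 (228°, 48 km): east 48 sin 228° = -35.67, north 48 cos 228° = -32.12
Leg 3 (348°, 23 km): east 23 sin 348° = -4.78, north 23 cos 348° = 22.50
Net: -7.86 east, -90.29 north. Distance = √((-7.86)² + (-90.29)²) = 90.628 km.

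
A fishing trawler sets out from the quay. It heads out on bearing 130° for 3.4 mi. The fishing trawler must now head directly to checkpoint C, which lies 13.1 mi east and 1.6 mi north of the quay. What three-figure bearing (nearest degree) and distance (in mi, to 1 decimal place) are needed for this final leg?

Leg 1 (130°, 3.4 mi): east 3.4 sin 130° = 2.60, north 3.4 cos 130° = -2.19
Current position: (2.60, -2.19). Target: (13.1, 1.6). Remaining: Δeast = 10.50, Δnorth = 3.79.
Bearing = atan2(10.50, 3.79) mod 360° = 70.17°; distance = √((10.50)² + (3.79)²) = 11.157 mi.

070°, 11.2 mi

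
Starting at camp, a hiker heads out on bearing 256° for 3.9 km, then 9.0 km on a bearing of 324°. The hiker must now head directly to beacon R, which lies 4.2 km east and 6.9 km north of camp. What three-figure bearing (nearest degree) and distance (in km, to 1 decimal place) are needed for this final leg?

088°, 13.3 km

Leg 1 (256°, 3.9 km): east 3.9 sin 256° = -3.78, north 3.9 cos 256° = -0.94
Leg 2 (324°, 9.0 km): east 9.0 sin 324° = -5.29, north 9.0 cos 324° = 7.28
Current position: (-9.07, 6.34). Target: (4.2, 6.9). Remaining: Δeast = 13.27, Δnorth = 0.56.
Bearing = atan2(13.27, 0.56) mod 360° = 87.57°; distance = √((13.27)² + (0.56)²) = 13.286 km.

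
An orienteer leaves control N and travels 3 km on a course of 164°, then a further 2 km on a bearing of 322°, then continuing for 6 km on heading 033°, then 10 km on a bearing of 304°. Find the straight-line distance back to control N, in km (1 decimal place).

10.8 km

Leg 1 (164°, 3 km): east 3 sin 164° = 0.83, north 3 cos 164° = -2.88
Leg 2 (322°, 2 km): east 2 sin 322° = -1.23, north 2 cos 322° = 1.58
Leg 3 (033°, 6 km): east 6 sin 33° = 3.27, north 6 cos 33° = 5.03
Leg 4 (304°, 10 km): east 10 sin 304° = -8.29, north 10 cos 304° = 5.59
Net: -5.43 east, 9.32 north. Distance = √((-5.43)² + (9.32)²) = 10.782 km.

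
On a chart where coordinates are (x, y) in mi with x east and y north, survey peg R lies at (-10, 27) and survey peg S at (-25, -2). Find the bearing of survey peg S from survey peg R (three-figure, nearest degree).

207°

Δeast = -25 − -10 = -15.00; Δnorth = -2 − 27 = -29.00.
Bearing = atan2(Δeast, Δnorth) mod 360° = 207.35° ≈ 207°.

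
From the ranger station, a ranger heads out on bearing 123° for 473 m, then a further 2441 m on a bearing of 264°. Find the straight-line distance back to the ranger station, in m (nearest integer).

2095 m

Leg 1 (123°, 473 m): east 473 sin 123° = 396.69, north 473 cos 123° = -257.61
Leg 2 (264°, 2441 m): east 2441 sin 264° = -2427.63, north 2441 cos 264° = -255.15
Net: -2030.94 east, -512.77 north. Distance = √((-2030.94)² + (-512.77)²) = 2094.668 m.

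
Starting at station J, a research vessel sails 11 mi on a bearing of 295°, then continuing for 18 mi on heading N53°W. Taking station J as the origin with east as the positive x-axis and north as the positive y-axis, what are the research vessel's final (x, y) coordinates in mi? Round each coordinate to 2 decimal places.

(-24.34, 15.48)

Leg 1 (295°, 11 mi): east 11 sin 295° = -9.97, north 11 cos 295° = 4.65
Leg 2 (N53°W, 18 mi): east 18 sin 307° = -14.38, north 18 cos 307° = 10.83
Summing: -24.34 mi east, 15.48 mi north → (-24.34, 15.48).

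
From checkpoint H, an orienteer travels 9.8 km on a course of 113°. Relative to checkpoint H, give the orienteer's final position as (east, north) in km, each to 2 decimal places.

Leg 1 (113°, 9.8 km): east 9.8 sin 113° = 9.02, north 9.8 cos 113° = -3.83
Summing: 9.02 km east, -3.83 km north → (9.02, -3.83).

(9.02, -3.83)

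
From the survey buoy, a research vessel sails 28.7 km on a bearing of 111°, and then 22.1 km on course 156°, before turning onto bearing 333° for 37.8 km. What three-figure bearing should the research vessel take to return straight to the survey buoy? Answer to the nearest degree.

260°

Leg 1 (111°, 28.7 km): east 28.7 sin 111° = 26.79, north 28.7 cos 111° = -10.29
Leg 2 (156°, 22.1 km): east 22.1 sin 156° = 8.99, north 22.1 cos 156° = -20.19
Leg 3 (333°, 37.8 km): east 37.8 sin 333° = -17.16, north 37.8 cos 333° = 33.68
Net displacement: 18.62 east, 3.21 north. Direction back to start is (-18.62, -3.21): bearing = atan2(-18.62, -3.21) mod 360° = 260.23° ≈ 260°.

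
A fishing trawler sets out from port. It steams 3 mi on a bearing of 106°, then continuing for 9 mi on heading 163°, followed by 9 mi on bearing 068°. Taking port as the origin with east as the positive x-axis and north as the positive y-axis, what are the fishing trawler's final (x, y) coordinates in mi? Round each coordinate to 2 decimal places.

(13.86, -6.06)

Leg 1 (106°, 3 mi): east 3 sin 106° = 2.88, north 3 cos 106° = -0.83
Leg 2 (163°, 9 mi): east 9 sin 163° = 2.63, north 9 cos 163° = -8.61
Leg 3 (068°, 9 mi): east 9 sin 68° = 8.34, north 9 cos 68° = 3.37
Summing: 13.86 mi east, -6.06 mi north → (13.86, -6.06).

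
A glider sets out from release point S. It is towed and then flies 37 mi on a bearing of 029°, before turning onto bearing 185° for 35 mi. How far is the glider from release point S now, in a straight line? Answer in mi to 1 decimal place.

15.1 mi

Leg 1 (029°, 37 mi): east 37 sin 29° = 17.94, north 37 cos 29° = 32.36
Leg 2 (185°, 35 mi): east 35 sin 185° = -3.05, north 35 cos 185° = -34.87
Net: 14.89 east, -2.51 north. Distance = √((14.89)² + (-2.51)²) = 15.097 mi.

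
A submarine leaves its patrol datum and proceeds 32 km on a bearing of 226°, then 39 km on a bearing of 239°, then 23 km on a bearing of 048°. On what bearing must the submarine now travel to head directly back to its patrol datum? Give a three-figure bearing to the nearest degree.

056°

Leg 1 (226°, 32 km): east 32 sin 226° = -23.02, north 32 cos 226° = -22.23
Leg 2 (239°, 39 km): east 39 sin 239° = -33.43, north 39 cos 239° = -20.09
Leg 3 (048°, 23 km): east 23 sin 48° = 17.09, north 23 cos 48° = 15.39
Net displacement: -39.36 east, -26.93 north. Direction back to start is (39.36, 26.93): bearing = atan2(39.36, 26.93) mod 360° = 55.62° ≈ 056°.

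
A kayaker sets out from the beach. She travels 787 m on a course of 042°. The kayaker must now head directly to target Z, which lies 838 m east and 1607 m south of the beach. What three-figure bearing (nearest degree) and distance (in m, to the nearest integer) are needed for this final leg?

172°, 2214 m

Leg 1 (042°, 787 m): east 787 sin 42° = 526.61, north 787 cos 42° = 584.85
Current position: (526.61, 584.85). Target: (838, -1607). Remaining: Δeast = 311.39, Δnorth = -2191.85.
Bearing = atan2(311.39, -2191.85) mod 360° = 171.91°; distance = √((311.39)² + (-2191.85)²) = 2213.864 m.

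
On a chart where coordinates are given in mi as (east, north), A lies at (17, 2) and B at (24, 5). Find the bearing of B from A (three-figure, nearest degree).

067°

Δeast = 24 − 17 = 7.00; Δnorth = 5 − 2 = 3.00.
Bearing = atan2(Δeast, Δnorth) mod 360° = 66.80° ≈ 067°.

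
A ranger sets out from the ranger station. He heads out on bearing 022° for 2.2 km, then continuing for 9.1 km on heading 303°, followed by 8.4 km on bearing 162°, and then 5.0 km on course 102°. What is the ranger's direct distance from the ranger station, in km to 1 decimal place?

Leg 1 (022°, 2.2 km): east 2.2 sin 22° = 0.82, north 2.2 cos 22° = 2.04
Leg 2 (303°, 9.1 km): east 9.1 sin 303° = -7.63, north 9.1 cos 303° = 4.96
Leg 3 (162°, 8.4 km): east 8.4 sin 162° = 2.60, north 8.4 cos 162° = -7.99
Leg 4 (102°, 5.0 km): east 5.0 sin 102° = 4.89, north 5.0 cos 102° = -1.04
Net: 0.68 east, -2.03 north. Distance = √((0.68)² + (-2.03)²) = 2.143 km.

2.1 km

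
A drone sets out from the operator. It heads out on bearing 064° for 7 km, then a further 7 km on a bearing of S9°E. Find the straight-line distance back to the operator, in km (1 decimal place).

Leg 1 (064°, 7 km): east 7 sin 64° = 6.29, north 7 cos 64° = 3.07
Leg 2 (S9°E, 7 km): east 7 sin 171° = 1.10, north 7 cos 171° = -6.91
Net: 7.39 east, -3.85 north. Distance = √((7.39)² + (-3.85)²) = 8.328 km.

8.3 km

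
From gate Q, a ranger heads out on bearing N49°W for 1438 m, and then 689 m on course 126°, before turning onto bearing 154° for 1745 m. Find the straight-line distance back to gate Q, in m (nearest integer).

Leg 1 (N49°W, 1438 m): east 1438 sin 311° = -1085.27, north 1438 cos 311° = 943.41
Leg 2 (126°, 689 m): east 689 sin 126° = 557.41, north 689 cos 126° = -404.98
Leg 3 (154°, 1745 m): east 1745 sin 154° = 764.96, north 1745 cos 154° = -1568.40
Net: 237.10 east, -1029.97 north. Distance = √((237.10)² + (-1029.97)²) = 1056.904 m.

1057 m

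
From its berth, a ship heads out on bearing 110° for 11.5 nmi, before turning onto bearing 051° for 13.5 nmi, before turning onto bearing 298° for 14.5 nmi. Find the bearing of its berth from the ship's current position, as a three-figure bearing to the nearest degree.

217°

Leg 1 (110°, 11.5 nmi): east 11.5 sin 110° = 10.81, north 11.5 cos 110° = -3.93
Leg 2 (051°, 13.5 nmi): east 13.5 sin 51° = 10.49, north 13.5 cos 51° = 8.50
Leg 3 (298°, 14.5 nmi): east 14.5 sin 298° = -12.80, north 14.5 cos 298° = 6.81
Net displacement: 8.50 east, 11.37 north. Direction back to start is (-8.50, -11.37): bearing = atan2(-8.50, -11.37) mod 360° = 216.77° ≈ 217°.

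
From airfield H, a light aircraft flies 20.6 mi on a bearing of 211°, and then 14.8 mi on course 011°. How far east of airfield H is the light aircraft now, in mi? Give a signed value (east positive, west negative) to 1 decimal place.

-7.8 mi

Leg 1 (211°, 20.6 mi): east 20.6 sin 211° = -10.61, north 20.6 cos 211° = -17.66
Leg 2 (011°, 14.8 mi): east 14.8 sin 11° = 2.82, north 14.8 cos 11° = 14.53
Net east component: -7.79 mi.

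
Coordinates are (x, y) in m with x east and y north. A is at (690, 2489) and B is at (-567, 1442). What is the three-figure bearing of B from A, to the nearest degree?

230°

Δeast = -567 − 690 = -1257.00; Δnorth = 1442 − 2489 = -1047.00.
Bearing = atan2(Δeast, Δnorth) mod 360° = 230.21° ≈ 230°.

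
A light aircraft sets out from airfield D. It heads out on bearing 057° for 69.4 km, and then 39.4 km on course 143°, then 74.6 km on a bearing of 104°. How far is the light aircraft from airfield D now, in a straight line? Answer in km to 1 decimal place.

154.7 km

Leg 1 (057°, 69.4 km): east 69.4 sin 57° = 58.20, north 69.4 cos 57° = 37.80
Leg 2 (143°, 39.4 km): east 39.4 sin 143° = 23.71, north 39.4 cos 143° = -31.47
Leg 3 (104°, 74.6 km): east 74.6 sin 104° = 72.38, north 74.6 cos 104° = -18.05
Net: 154.30 east, -11.72 north. Distance = √((154.30)² + (-11.72)²) = 154.743 km.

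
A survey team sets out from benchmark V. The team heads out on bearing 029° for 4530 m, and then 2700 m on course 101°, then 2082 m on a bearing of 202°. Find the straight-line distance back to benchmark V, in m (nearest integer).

4340 m

Leg 1 (029°, 4530 m): east 4530 sin 29° = 2196.19, north 4530 cos 29° = 3962.03
Leg 2 (101°, 2700 m): east 2700 sin 101° = 2650.39, north 2700 cos 101° = -515.18
Leg 3 (202°, 2082 m): east 2082 sin 202° = -779.93, north 2082 cos 202° = -1930.40
Net: 4066.65 east, 1516.45 north. Distance = √((4066.65)² + (1516.45)²) = 4340.190 m.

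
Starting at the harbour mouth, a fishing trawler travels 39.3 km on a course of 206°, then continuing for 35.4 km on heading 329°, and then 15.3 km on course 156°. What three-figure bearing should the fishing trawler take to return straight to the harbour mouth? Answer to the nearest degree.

Leg 1 (206°, 39.3 km): east 39.3 sin 206° = -17.23, north 39.3 cos 206° = -35.32
Leg 2 (329°, 35.4 km): east 35.4 sin 329° = -18.23, north 35.4 cos 329° = 30.34
Leg 3 (156°, 15.3 km): east 15.3 sin 156° = 6.22, north 15.3 cos 156° = -13.98
Net displacement: -29.24 east, -18.96 north. Direction back to start is (29.24, 18.96): bearing = atan2(29.24, 18.96) mod 360° = 57.04° ≈ 057°.

057°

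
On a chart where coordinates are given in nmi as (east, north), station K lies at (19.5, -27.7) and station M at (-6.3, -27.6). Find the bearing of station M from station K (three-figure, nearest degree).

Δeast = -6.3 − 19.5 = -25.80; Δnorth = -27.6 − -27.7 = 0.10.
Bearing = atan2(Δeast, Δnorth) mod 360° = 270.22° ≈ 270°.

270°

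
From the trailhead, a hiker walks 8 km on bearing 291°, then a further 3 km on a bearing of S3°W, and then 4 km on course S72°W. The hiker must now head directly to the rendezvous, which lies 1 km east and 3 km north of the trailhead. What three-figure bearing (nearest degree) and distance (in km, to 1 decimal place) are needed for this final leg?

071°, 13.2 km

Leg 1 (291°, 8 km): east 8 sin 291° = -7.47, north 8 cos 291° = 2.87
Leg 2 (S3°W, 3 km): east 3 sin 183° = -0.16, north 3 cos 183° = -3.00
Leg 3 (S72°W, 4 km): east 4 sin 252° = -3.80, north 4 cos 252° = -1.24
Current position: (-11.43, -1.37). Target: (1, 3). Remaining: Δeast = 12.43, Δnorth = 4.37.
Bearing = atan2(12.43, 4.37) mod 360° = 70.65°; distance = √((12.43)² + (4.37)²) = 13.174 km.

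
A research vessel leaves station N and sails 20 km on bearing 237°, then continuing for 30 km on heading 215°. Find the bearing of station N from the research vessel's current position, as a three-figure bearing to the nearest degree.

044°

Leg 1 (237°, 20 km): east 20 sin 237° = -16.77, north 20 cos 237° = -10.89
Leg 2 (215°, 30 km): east 30 sin 215° = -17.21, north 30 cos 215° = -24.57
Net displacement: -33.98 east, -35.47 north. Direction back to start is (33.98, 35.47): bearing = atan2(33.98, 35.47) mod 360° = 43.77° ≈ 044°.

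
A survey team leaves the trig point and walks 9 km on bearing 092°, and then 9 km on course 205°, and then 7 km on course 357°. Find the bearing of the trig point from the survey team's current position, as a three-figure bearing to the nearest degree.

287°

Leg 1 (092°, 9 km): east 9 sin 92° = 8.99, north 9 cos 92° = -0.31
Leg 2 (205°, 9 km): east 9 sin 205° = -3.80, north 9 cos 205° = -8.16
Leg 3 (357°, 7 km): east 7 sin 357° = -0.37, north 7 cos 357° = 6.99
Net displacement: 4.82 east, -1.48 north. Direction back to start is (-4.82, 1.48): bearing = atan2(-4.82, 1.48) mod 360° = 287.06° ≈ 287°.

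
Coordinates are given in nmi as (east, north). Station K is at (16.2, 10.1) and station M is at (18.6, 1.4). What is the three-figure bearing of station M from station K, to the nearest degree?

165°

Δeast = 18.6 − 16.2 = 2.40; Δnorth = 1.4 − 10.1 = -8.70.
Bearing = atan2(Δeast, Δnorth) mod 360° = 164.58° ≈ 165°.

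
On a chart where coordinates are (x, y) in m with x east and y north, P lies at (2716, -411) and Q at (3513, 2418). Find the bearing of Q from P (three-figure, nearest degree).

Δeast = 3513 − 2716 = 797.00; Δnorth = 2418 − -411 = 2829.00.
Bearing = atan2(Δeast, Δnorth) mod 360° = 15.73° ≈ 016°.

016°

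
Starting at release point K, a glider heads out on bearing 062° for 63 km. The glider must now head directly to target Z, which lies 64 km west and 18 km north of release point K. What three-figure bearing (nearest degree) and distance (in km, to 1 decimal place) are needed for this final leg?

264°, 120.2 km

Leg 1 (062°, 63 km): east 63 sin 62° = 55.63, north 63 cos 62° = 29.58
Current position: (55.63, 29.58). Target: (-64, 18). Remaining: Δeast = -119.63, Δnorth = -11.58.
Bearing = atan2(-119.63, -11.58) mod 360° = 264.47°; distance = √((-119.63)² + (-11.58)²) = 120.185 km.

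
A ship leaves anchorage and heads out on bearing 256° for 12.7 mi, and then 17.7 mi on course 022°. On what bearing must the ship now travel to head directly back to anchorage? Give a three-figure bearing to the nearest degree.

Leg 1 (256°, 12.7 mi): east 12.7 sin 256° = -12.32, north 12.7 cos 256° = -3.07
Leg 2 (022°, 17.7 mi): east 17.7 sin 22° = 6.63, north 17.7 cos 22° = 16.41
Net displacement: -5.69 east, 13.34 north. Direction back to start is (5.69, -13.34): bearing = atan2(5.69, -13.34) mod 360° = 156.89° ≈ 157°.

157°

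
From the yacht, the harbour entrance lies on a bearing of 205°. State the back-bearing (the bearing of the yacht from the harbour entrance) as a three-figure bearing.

025°

Back-bearing = 205° − 180° = 025°.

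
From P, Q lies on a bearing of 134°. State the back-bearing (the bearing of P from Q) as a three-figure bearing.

Back-bearing = 134° + 180° = 314°.

314°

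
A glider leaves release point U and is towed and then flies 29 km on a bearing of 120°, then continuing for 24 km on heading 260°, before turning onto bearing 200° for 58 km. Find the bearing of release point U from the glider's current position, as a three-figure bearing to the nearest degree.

Leg 1 (120°, 29 km): east 29 sin 120° = 25.11, north 29 cos 120° = -14.50
Leg 2 (260°, 24 km): east 24 sin 260° = -23.64, north 24 cos 260° = -4.17
Leg 3 (200°, 58 km): east 58 sin 200° = -19.84, north 58 cos 200° = -54.50
Net displacement: -18.36 east, -73.17 north. Direction back to start is (18.36, 73.17): bearing = atan2(18.36, 73.17) mod 360° = 14.08° ≈ 014°.

014°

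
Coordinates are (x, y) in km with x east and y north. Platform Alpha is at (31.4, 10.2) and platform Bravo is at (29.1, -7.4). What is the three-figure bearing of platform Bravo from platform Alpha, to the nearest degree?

Δeast = 29.1 − 31.4 = -2.30; Δnorth = -7.4 − 10.2 = -17.60.
Bearing = atan2(Δeast, Δnorth) mod 360° = 187.45° ≈ 187°.

187°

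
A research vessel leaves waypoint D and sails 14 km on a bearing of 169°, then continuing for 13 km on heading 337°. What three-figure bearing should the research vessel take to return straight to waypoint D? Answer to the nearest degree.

Leg 1 (169°, 14 km): east 14 sin 169° = 2.67, north 14 cos 169° = -13.74
Leg 2 (337°, 13 km): east 13 sin 337° = -5.08, north 13 cos 337° = 11.97
Net displacement: -2.41 east, -1.78 north. Direction back to start is (2.41, 1.78): bearing = atan2(2.41, 1.78) mod 360° = 53.59° ≈ 054°.

054°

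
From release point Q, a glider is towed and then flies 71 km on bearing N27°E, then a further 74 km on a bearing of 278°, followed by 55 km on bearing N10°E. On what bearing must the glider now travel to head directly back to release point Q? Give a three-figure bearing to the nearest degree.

166°

Leg 1 (N27°E, 71 km): east 71 sin 27° = 32.23, north 71 cos 27° = 63.26
Leg 2 (278°, 74 km): east 74 sin 278° = -73.28, north 74 cos 278° = 10.30
Leg 3 (N10°E, 55 km): east 55 sin 10° = 9.55, north 55 cos 10° = 54.16
Net displacement: -31.50 east, 127.72 north. Direction back to start is (31.50, -127.72): bearing = atan2(31.50, -127.72) mod 360° = 166.15° ≈ 166°.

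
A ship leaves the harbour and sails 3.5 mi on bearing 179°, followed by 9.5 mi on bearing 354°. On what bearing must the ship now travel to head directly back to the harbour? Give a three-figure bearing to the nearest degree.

171°

Leg 1 (179°, 3.5 mi): east 3.5 sin 179° = 0.06, north 3.5 cos 179° = -3.50
Leg 2 (354°, 9.5 mi): east 9.5 sin 354° = -0.99, north 9.5 cos 354° = 9.45
Net displacement: -0.93 east, 5.95 north. Direction back to start is (0.93, -5.95): bearing = atan2(0.93, -5.95) mod 360° = 171.10° ≈ 171°.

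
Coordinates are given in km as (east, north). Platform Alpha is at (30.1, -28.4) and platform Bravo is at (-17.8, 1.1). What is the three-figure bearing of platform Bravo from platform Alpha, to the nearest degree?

Δeast = -17.8 − 30.1 = -47.90; Δnorth = 1.1 − -28.4 = 29.50.
Bearing = atan2(Δeast, Δnorth) mod 360° = 301.63° ≈ 302°.

302°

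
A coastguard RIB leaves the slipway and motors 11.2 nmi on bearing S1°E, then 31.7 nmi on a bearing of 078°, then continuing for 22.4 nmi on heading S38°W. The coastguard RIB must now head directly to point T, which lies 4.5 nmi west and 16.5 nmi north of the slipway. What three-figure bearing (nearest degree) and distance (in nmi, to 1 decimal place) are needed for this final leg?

Leg 1 (S1°E, 11.2 nmi): east 11.2 sin 179° = 0.20, north 11.2 cos 179° = -11.20
Leg 2 (078°, 31.7 nmi): east 31.7 sin 78° = 31.01, north 31.7 cos 78° = 6.59
Leg 3 (S38°W, 22.4 nmi): east 22.4 sin 218° = -13.79, north 22.4 cos 218° = -17.65
Current position: (17.41, -22.26). Target: (-4.5, 16.5). Remaining: Δeast = -21.91, Δnorth = 38.76.
Bearing = atan2(-21.91, 38.76) mod 360° = 330.52°; distance = √((-21.91)² + (38.76)²) = 44.524 nmi.

331°, 44.5 nmi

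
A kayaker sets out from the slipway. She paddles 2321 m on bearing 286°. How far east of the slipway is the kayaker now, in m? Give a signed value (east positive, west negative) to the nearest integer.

Leg 1 (286°, 2321 m): east 2321 sin 286° = -2231.09, north 2321 cos 286° = 639.75
Net east component: -2231.09 m.

-2231 m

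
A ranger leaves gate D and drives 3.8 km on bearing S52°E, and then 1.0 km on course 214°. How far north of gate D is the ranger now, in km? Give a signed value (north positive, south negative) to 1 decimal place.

-3.2 km

Leg 1 (S52°E, 3.8 km): east 3.8 sin 128° = 2.99, north 3.8 cos 128° = -2.34
Leg 2 (214°, 1.0 km): east 1.0 sin 214° = -0.56, north 1.0 cos 214° = -0.83
Net north component: -3.17 km.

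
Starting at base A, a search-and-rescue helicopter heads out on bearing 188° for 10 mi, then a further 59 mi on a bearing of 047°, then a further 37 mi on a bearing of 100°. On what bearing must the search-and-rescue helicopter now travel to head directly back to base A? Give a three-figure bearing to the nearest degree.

253°

Leg 1 (188°, 10 mi): east 10 sin 188° = -1.39, north 10 cos 188° = -9.90
Leg 2 (047°, 59 mi): east 59 sin 47° = 43.15, north 59 cos 47° = 40.24
Leg 3 (100°, 37 mi): east 37 sin 100° = 36.44, north 37 cos 100° = -6.42
Net displacement: 78.20 east, 23.91 north. Direction back to start is (-78.20, -23.91): bearing = atan2(-78.20, -23.91) mod 360° = 253.00° ≈ 253°.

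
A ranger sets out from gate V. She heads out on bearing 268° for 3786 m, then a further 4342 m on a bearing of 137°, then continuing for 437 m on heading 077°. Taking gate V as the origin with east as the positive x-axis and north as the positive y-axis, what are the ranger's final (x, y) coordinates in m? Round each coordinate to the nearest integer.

(-397, -3209)

Leg 1 (268°, 3786 m): east 3786 sin 268° = -3783.69, north 3786 cos 268° = -132.13
Leg 2 (137°, 4342 m): east 4342 sin 137° = 2961.24, north 4342 cos 137° = -3175.54
Leg 3 (077°, 437 m): east 437 sin 77° = 425.80, north 437 cos 77° = 98.30
Summing: -396.66 m east, -3209.36 m north → (-397, -3209).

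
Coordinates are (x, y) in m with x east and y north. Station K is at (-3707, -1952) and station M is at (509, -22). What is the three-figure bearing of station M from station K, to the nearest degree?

065°

Δeast = 509 − -3707 = 4216.00; Δnorth = -22 − -1952 = 1930.00.
Bearing = atan2(Δeast, Δnorth) mod 360° = 65.40° ≈ 065°.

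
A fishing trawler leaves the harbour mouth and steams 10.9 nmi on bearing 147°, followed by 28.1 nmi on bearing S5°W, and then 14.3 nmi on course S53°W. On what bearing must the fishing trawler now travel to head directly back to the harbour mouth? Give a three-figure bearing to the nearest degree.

Leg 1 (147°, 10.9 nmi): east 10.9 sin 147° = 5.94, north 10.9 cos 147° = -9.14
Leg 2 (S5°W, 28.1 nmi): east 28.1 sin 185° = -2.45, north 28.1 cos 185° = -27.99
Leg 3 (S53°W, 14.3 nmi): east 14.3 sin 233° = -11.42, north 14.3 cos 233° = -8.61
Net displacement: -7.93 east, -45.74 north. Direction back to start is (7.93, 45.74): bearing = atan2(7.93, 45.74) mod 360° = 9.84° ≈ 010°.

010°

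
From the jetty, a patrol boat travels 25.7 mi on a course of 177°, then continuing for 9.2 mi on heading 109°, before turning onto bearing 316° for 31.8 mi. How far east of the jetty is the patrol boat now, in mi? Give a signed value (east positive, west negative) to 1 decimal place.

Leg 1 (177°, 25.7 mi): east 25.7 sin 177° = 1.35, north 25.7 cos 177° = -25.66
Leg 2 (109°, 9.2 mi): east 9.2 sin 109° = 8.70, north 9.2 cos 109° = -3.00
Leg 3 (316°, 31.8 mi): east 31.8 sin 316° = -22.09, north 31.8 cos 316° = 22.88
Net east component: -12.05 mi.

-12.0 mi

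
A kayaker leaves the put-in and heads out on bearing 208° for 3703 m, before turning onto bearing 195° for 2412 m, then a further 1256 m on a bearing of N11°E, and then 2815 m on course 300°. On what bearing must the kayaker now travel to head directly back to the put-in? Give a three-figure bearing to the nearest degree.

057°

Leg 1 (208°, 3703 m): east 3703 sin 208° = -1738.45, north 3703 cos 208° = -3269.55
Leg 2 (195°, 2412 m): east 2412 sin 195° = -624.27, north 2412 cos 195° = -2329.81
Leg 3 (N11°E, 1256 m): east 1256 sin 11° = 239.66, north 1256 cos 11° = 1232.92
Leg 4 (300°, 2815 m): east 2815 sin 300° = -2437.86, north 2815 cos 300° = 1407.50
Net displacement: -4560.93 east, -2958.94 north. Direction back to start is (4560.93, 2958.94): bearing = atan2(4560.93, 2958.94) mod 360° = 57.03° ≈ 057°.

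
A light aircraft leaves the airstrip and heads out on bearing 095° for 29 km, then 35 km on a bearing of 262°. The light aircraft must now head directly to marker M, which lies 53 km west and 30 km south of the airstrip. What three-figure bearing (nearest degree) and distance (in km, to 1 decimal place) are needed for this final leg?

244°, 52.4 km

Leg 1 (095°, 29 km): east 29 sin 95° = 28.89, north 29 cos 95° = -2.53
Leg 2 (262°, 35 km): east 35 sin 262° = -34.66, north 35 cos 262° = -4.87
Current position: (-5.77, -7.40). Target: (-53, -30). Remaining: Δeast = -47.23, Δnorth = -22.60.
Bearing = atan2(-47.23, -22.60) mod 360° = 244.43°; distance = √((-47.23)² + (-22.60)²) = 52.360 km.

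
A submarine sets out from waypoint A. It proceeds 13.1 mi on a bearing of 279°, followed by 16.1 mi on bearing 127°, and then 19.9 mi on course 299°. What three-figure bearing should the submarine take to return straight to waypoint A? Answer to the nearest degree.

Leg 1 (279°, 13.1 mi): east 13.1 sin 279° = -12.94, north 13.1 cos 279° = 2.05
Leg 2 (127°, 16.1 mi): east 16.1 sin 127° = 12.86, north 16.1 cos 127° = -9.69
Leg 3 (299°, 19.9 mi): east 19.9 sin 299° = -17.40, north 19.9 cos 299° = 9.65
Net displacement: -17.49 east, 2.01 north. Direction back to start is (17.49, -2.01): bearing = atan2(17.49, -2.01) mod 360° = 96.55° ≈ 097°.

097°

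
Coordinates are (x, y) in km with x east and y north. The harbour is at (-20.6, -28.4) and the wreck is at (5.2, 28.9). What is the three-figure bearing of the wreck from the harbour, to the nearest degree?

Δeast = 5.2 − -20.6 = 25.80; Δnorth = 28.9 − -28.4 = 57.30.
Bearing = atan2(Δeast, Δnorth) mod 360° = 24.24° ≈ 024°.

024°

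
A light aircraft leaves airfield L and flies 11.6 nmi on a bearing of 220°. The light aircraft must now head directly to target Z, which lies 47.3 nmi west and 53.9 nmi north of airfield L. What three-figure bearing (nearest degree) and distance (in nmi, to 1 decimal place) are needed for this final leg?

Leg 1 (220°, 11.6 nmi): east 11.6 sin 220° = -7.46, north 11.6 cos 220° = -8.89
Current position: (-7.46, -8.89). Target: (-47.3, 53.9). Remaining: Δeast = -39.84, Δnorth = 62.79.
Bearing = atan2(-39.84, 62.79) mod 360° = 327.60°; distance = √((-39.84)² + (62.79)²) = 74.361 nmi.

328°, 74.4 nmi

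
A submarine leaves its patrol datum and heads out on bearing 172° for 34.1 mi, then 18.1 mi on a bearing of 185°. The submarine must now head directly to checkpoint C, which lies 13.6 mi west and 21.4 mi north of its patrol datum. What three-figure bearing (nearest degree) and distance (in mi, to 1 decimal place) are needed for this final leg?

347°, 75.1 mi

Leg 1 (172°, 34.1 mi): east 34.1 sin 172° = 4.75, north 34.1 cos 172° = -33.77
Leg 2 (185°, 18.1 mi): east 18.1 sin 185° = -1.58, north 18.1 cos 185° = -18.03
Current position: (3.17, -51.80). Target: (-13.6, 21.4). Remaining: Δeast = -16.77, Δnorth = 73.20.
Bearing = atan2(-16.77, 73.20) mod 360° = 347.10°; distance = √((-16.77)² + (73.20)²) = 75.095 mi.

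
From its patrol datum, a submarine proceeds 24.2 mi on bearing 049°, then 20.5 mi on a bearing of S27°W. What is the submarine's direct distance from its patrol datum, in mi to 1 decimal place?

Leg 1 (049°, 24.2 mi): east 24.2 sin 49° = 18.26, north 24.2 cos 49° = 15.88
Leg 2 (S27°W, 20.5 mi): east 20.5 sin 207° = -9.31, north 20.5 cos 207° = -18.27
Net: 8.96 east, -2.39 north. Distance = √((8.96)² + (-2.39)²) = 9.270 mi.

9.3 mi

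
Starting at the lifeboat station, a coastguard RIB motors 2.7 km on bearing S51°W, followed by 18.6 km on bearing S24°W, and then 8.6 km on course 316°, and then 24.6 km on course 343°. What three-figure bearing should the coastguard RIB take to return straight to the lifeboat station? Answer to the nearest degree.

116°

Leg 1 (S51°W, 2.7 km): east 2.7 sin 231° = -2.10, north 2.7 cos 231° = -1.70
Leg 2 (S24°W, 18.6 km): east 18.6 sin 204° = -7.57, north 18.6 cos 204° = -16.99
Leg 3 (316°, 8.6 km): east 8.6 sin 316° = -5.97, north 8.6 cos 316° = 6.19
Leg 4 (343°, 24.6 km): east 24.6 sin 343° = -7.19, north 24.6 cos 343° = 23.53
Net displacement: -22.83 east, 11.02 north. Direction back to start is (22.83, -11.02): bearing = atan2(22.83, -11.02) mod 360° = 115.77° ≈ 116°.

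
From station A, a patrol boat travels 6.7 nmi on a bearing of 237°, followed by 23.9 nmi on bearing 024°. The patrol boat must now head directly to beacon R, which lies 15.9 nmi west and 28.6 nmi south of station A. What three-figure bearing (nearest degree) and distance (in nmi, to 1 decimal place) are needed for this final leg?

Leg 1 (237°, 6.7 nmi): east 6.7 sin 237° = -5.62, north 6.7 cos 237° = -3.65
Leg 2 (024°, 23.9 nmi): east 23.9 sin 24° = 9.72, north 23.9 cos 24° = 21.83
Current position: (4.10, 18.18). Target: (-15.9, -28.6). Remaining: Δeast = -20.00, Δnorth = -46.78.
Bearing = atan2(-20.00, -46.78) mod 360° = 203.15°; distance = √((-20.00)² + (-46.78)²) = 50.881 nmi.

203°, 50.9 nmi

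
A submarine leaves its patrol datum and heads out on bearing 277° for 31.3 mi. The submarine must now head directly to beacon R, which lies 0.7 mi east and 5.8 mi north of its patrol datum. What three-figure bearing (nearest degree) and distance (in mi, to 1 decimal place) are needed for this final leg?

Leg 1 (277°, 31.3 mi): east 31.3 sin 277° = -31.07, north 31.3 cos 277° = 3.81
Current position: (-31.07, 3.81). Target: (0.7, 5.8). Remaining: Δeast = 31.77, Δnorth = 1.99.
Bearing = atan2(31.77, 1.99) mod 360° = 86.42°; distance = √((31.77)² + (1.99)²) = 31.829 mi.

086°, 31.8 mi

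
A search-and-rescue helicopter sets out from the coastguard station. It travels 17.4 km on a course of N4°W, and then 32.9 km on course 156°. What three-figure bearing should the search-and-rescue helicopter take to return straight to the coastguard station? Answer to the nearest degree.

Leg 1 (N4°W, 17.4 km): east 17.4 sin 356° = -1.21, north 17.4 cos 356° = 17.36
Leg 2 (156°, 32.9 km): east 32.9 sin 156° = 13.38, north 32.9 cos 156° = -30.06
Net displacement: 12.17 east, -12.70 north. Direction back to start is (-12.17, 12.70): bearing = atan2(-12.17, 12.70) mod 360° = 316.22° ≈ 316°.

316°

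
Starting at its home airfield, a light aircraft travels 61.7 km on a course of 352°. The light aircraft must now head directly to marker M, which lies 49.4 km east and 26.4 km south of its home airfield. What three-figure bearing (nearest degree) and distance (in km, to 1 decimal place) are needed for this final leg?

Leg 1 (352°, 61.7 km): east 61.7 sin 352° = -8.59, north 61.7 cos 352° = 61.10
Current position: (-8.59, 61.10). Target: (49.4, -26.4). Remaining: Δeast = 57.99, Δnorth = -87.50.
Bearing = atan2(57.99, -87.50) mod 360° = 146.47°; distance = √((57.99)² + (-87.50)²) = 104.970 km.

146°, 105.0 km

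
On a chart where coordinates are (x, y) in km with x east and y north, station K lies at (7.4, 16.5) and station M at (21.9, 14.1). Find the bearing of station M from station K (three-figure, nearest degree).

099°

Δeast = 21.9 − 7.4 = 14.50; Δnorth = 14.1 − 16.5 = -2.40.
Bearing = atan2(Δeast, Δnorth) mod 360° = 99.40° ≈ 099°.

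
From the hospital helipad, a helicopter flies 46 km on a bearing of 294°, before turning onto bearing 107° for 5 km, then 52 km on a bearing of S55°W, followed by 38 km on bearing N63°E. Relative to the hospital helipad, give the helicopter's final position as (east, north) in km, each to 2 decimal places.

(-45.98, 4.67)

Leg 1 (294°, 46 km): east 46 sin 294° = -42.02, north 46 cos 294° = 18.71
Leg 2 (107°, 5 km): east 5 sin 107° = 4.78, north 5 cos 107° = -1.46
Leg 3 (S55°W, 52 km): east 52 sin 235° = -42.60, north 52 cos 235° = -29.83
Leg 4 (N63°E, 38 km): east 38 sin 63° = 33.86, north 38 cos 63° = 17.25
Summing: -45.98 km east, 4.67 km north → (-45.98, 4.67).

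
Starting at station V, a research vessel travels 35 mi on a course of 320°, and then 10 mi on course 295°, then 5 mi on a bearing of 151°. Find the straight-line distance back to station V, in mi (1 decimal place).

Leg 1 (320°, 35 mi): east 35 sin 320° = -22.50, north 35 cos 320° = 26.81
Leg 2 (295°, 10 mi): east 10 sin 295° = -9.06, north 10 cos 295° = 4.23
Leg 3 (151°, 5 mi): east 5 sin 151° = 2.42, north 5 cos 151° = -4.37
Net: -29.14 east, 26.66 north. Distance = √((-29.14)² + (26.66)²) = 39.496 mi.

39.5 mi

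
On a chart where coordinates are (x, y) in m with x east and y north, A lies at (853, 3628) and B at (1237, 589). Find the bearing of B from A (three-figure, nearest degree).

173°

Δeast = 1237 − 853 = 384.00; Δnorth = 589 − 3628 = -3039.00.
Bearing = atan2(Δeast, Δnorth) mod 360° = 172.80° ≈ 173°.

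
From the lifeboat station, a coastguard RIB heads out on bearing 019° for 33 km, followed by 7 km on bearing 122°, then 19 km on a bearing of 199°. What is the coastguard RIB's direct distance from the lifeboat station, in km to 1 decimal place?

14.2 km

Leg 1 (019°, 33 km): east 33 sin 19° = 10.74, north 33 cos 19° = 31.20
Leg 2 (122°, 7 km): east 7 sin 122° = 5.94, north 7 cos 122° = -3.71
Leg 3 (199°, 19 km): east 19 sin 199° = -6.19, north 19 cos 199° = -17.96
Net: 10.49 east, 9.53 north. Distance = √((10.49)² + (9.53)²) = 14.174 km.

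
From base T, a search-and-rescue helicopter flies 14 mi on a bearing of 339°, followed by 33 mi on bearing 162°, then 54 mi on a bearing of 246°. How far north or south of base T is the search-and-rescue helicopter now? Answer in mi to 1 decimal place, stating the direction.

Leg 1 (339°, 14 mi): east 14 sin 339° = -5.02, north 14 cos 339° = 13.07
Leg 2 (162°, 33 mi): east 33 sin 162° = 10.20, north 33 cos 162° = -31.38
Leg 3 (246°, 54 mi): east 54 sin 246° = -49.33, north 54 cos 246° = -21.96
Net north component: -40.28 mi.

40.3 mi south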